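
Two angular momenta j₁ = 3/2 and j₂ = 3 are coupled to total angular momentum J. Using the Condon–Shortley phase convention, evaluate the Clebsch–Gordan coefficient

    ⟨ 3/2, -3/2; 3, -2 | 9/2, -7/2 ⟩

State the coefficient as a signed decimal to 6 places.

√[10·0!3!6!/10! · 0!3!1!5!1!8!] = √(345600)
  +(−1)^0/∏(0,0,3,1,0,5)! = 1/720  (running 1/720)
⟨..|..⟩ = √(345600)·(1/720) = +0.816497

+√(2/3) = +0.816497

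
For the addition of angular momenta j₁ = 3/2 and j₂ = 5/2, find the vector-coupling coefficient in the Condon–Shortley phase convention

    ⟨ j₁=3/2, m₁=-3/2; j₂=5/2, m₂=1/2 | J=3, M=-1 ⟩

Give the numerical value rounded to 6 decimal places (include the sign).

triangle: 1!·2!·4!/8! = 48/40320
(j±m)!: 0!·3!·3!·2!·2!·4! = 3456
prefactor² = (2J+1)·Δ·N² = 144/5
  k=1: −1/(1!·0!·2!·2!·0!·2!) = -1/8
Σ = -1/8  ⇒  CG² = 144/5·(-1/8)² = 9/20
CG = −√(9/20) = -0.670820

−√(9/20) ≈ -0.670820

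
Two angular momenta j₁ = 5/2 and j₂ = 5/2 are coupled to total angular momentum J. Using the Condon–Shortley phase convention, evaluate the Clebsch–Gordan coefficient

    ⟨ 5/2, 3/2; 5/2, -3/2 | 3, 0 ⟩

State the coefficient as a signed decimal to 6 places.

+√(49/180) = +0.521749

j₁+j₂−J=2  J+j₁−j₂=3  J−j₁+j₂=3  j₁+j₂+J+1=9
(j₁±m₁, j₂±m₂, J±M) = (4,1,1,4,3,3)
P² = 144/5
sum k=0..1:
  [0] +1/8 = 1/8
  [1] −1/36 = -1/36
S = 7/72
C² = P²·S² = 49/180 ; C = +0.521749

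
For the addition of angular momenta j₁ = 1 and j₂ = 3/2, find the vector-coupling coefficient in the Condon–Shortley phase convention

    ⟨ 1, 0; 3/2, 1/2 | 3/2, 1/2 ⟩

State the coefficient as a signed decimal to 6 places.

-0.258199  (= −√(1/15))

j₁+j₂−J=1  J+j₁−j₂=1  J−j₁+j₂=2  j₁+j₂+J+1=5
(j₁±m₁, j₂±m₂, J±M) = (1,1,2,1,2,1)
P² = 4/15
sum k=0..1:
  [0] +1/2 = 1/2
  [1] −1/1 = -1
S = -1/2
C² = P²·S² = 1/15 ; C = -0.258199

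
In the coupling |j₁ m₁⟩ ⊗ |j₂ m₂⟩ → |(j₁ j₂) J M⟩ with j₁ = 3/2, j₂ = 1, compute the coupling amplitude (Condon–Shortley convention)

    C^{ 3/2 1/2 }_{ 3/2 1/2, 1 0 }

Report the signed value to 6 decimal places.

j₁+j₂−J=1  J+j₁−j₂=2  J−j₁+j₂=1  j₁+j₂+J+1=5
(j₁±m₁, j₂±m₂, J±M) = (2,1,1,1,2,1)
P² = 4/15
sum k=0..1:
  [0] +1/1 = 1
  [1] −1/2 = -1/2
S = 1/2
C² = P²·S² = 1/15 ; C = +0.258199

+√(1/15) = +0.258199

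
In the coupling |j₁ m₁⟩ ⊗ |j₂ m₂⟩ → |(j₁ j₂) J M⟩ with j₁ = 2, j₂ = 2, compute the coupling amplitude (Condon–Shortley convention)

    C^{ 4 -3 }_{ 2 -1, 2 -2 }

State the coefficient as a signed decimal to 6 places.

triangle: 0!×4!×4!/9! = 576/362880
(j±m)!: 1!×3!×0!×4!×1!×7! = 725760
prefactor² = (2J+1)×Δ×N² = 10368
  k=0: +1/(0!×0!×3!×0!×1!×4!) = 1/144
Σ = 1/144  ⇒  CG² = 10368×1/144² = 1/2
CG = +√(1/2) = +0.707107

+0.707107  (= +√(1/2))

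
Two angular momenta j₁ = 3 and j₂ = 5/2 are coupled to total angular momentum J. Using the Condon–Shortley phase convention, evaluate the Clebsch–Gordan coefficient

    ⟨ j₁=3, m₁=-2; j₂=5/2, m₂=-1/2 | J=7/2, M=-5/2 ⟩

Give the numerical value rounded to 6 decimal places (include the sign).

-0.178174  (= −√(2/63))

j₁+j₂−J=2  J+j₁−j₂=4  J−j₁+j₂=3  j₁+j₂+J+1=10
(j₁±m₁, j₂±m₂, J±M) = (1,5,2,3,1,6)
P² = 4608/7
sum k=1..2:
  [1] −1/48 = -1/48
  [2] +1/72 = 1/72
S = -1/144
C² = P²·S² = 2/63 ; C = -0.178174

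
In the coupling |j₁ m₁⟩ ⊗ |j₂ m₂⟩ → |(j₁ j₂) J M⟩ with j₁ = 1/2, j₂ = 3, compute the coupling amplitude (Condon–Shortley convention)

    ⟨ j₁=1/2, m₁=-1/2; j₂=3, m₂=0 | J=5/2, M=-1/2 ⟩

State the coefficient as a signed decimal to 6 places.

√[6·1!0!5!/7! · 0!1!3!3!2!3!] = √(432/7)
  +(−1)^1/∏(1,0,0,2,0,3)! = -1/12  (running -1/12)
⟨..|..⟩ = √(432/7)·(-1/12) = -0.654654

-0.654654  (= −√(3/7))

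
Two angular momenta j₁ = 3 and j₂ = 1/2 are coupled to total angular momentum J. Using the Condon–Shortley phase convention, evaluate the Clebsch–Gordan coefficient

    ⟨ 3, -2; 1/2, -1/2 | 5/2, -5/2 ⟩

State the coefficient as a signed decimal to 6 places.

√[6·1!5!0!/7! · 1!5!0!1!0!5!] = √(14400/7)
  +(−1)^0/∏(0,1,5,0,0,0)! = 1/120  (running 1/120)
⟨..|..⟩ = √(14400/7)·(1/120) = +0.377964

+0.377964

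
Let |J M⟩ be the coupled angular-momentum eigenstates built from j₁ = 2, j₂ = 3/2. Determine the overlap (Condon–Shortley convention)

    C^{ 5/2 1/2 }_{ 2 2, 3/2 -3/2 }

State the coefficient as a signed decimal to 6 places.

+0.414039

j₁+j₂−J=1  J+j₁−j₂=3  J−j₁+j₂=2  j₁+j₂+J+1=7
(j₁±m₁, j₂±m₂, J±M) = (4,0,0,3,3,2)
P² = 864/35
sum k=0..0:
  [0] +1/12 = 1/12
S = 1/12
C² = P²·S² = 6/35 ; C = +0.414039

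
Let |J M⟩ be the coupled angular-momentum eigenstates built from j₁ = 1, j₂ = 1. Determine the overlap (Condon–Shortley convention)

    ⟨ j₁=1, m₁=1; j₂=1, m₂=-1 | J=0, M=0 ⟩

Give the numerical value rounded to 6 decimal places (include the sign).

triangle: 2!*0!*0!/3! = 2/6
(j±m)!: 2!*0!*0!*2!*0!*0! = 4
prefactor² = (2J+1)*Δ*N² = 4/3
  k=0: +1/(0!*2!*0!*0!*0!*0!) = 1/2
Σ = 1/2  ⇒  CG² = 4/3*1/2² = 1/3
CG = +√(1/3) = +0.577350

+√(1/3) = +0.577350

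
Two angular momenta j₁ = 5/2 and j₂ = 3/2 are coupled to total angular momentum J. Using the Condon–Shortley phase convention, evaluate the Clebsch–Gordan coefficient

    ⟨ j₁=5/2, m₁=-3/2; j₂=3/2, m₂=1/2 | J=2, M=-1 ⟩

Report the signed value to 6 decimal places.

j₁+j₂−J=2  J+j₁−j₂=3  J−j₁+j₂=1  j₁+j₂+J+1=7
(j₁±m₁, j₂±m₂, J±M) = (1,4,2,1,1,3)
P² = 24/7
sum k=1..2:
  [1] −1/6 = -1/6
  [2] +1/4 = 1/4
S = 1/12
C² = P²·S² = 1/42 ; C = +0.154303

+√(1/42) ≈ +0.154303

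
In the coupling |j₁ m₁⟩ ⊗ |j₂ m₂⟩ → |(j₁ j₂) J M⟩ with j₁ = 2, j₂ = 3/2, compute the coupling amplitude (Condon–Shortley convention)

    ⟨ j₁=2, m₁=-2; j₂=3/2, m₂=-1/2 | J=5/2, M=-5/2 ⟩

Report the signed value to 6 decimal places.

-0.755929  (= −√(4/7))

triangle: 1!*3!*2!/7! = 12/5040
(j±m)!: 0!*4!*1!*2!*0!*5! = 5760
prefactor² = (2J+1)*Δ*N² = 576/7
  k=1: −1/(1!*0!*3!*0!*0!*2!) = -1/12
Σ = -1/12  ⇒  CG² = 576/7*(-1/12)² = 4/7
CG = −√(4/7) = -0.755929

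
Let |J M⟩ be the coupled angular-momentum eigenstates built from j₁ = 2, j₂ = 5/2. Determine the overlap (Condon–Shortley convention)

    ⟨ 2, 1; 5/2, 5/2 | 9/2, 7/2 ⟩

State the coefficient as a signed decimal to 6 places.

j₁+j₂−J=0  J+j₁−j₂=4  J−j₁+j₂=5  j₁+j₂+J+1=10
(j₁±m₁, j₂±m₂, J±M) = (3,1,5,0,8,1)
P² = 230400
sum k=0..0:
  [0] +1/720 = 1/720
S = 1/720
C² = P²·S² = 4/9 ; C = +0.666667

+√(4/9) ≈ +0.666667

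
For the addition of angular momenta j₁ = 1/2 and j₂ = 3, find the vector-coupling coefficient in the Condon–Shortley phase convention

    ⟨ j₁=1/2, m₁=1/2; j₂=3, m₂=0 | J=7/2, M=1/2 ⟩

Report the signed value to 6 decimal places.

triangle: 0!×1!×6!/8! = 720/40320
(j±m)!: 1!×0!×3!×3!×4!×3! = 5184
prefactor² = (2J+1)×Δ×N² = 5184/7
  k=0: +1/(0!×0!×0!×3!×1!×3!) = 1/36
Σ = 1/36  ⇒  CG² = 5184/7×1/36² = 4/7
CG = +√(4/7) = +0.755929

+√(4/7) = +0.755929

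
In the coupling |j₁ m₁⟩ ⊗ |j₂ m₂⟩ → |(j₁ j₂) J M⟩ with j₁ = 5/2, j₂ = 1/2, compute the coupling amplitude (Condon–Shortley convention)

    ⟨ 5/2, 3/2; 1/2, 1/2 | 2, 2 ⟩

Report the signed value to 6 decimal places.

j₁+j₂−J=1  J+j₁−j₂=4  J−j₁+j₂=0  j₁+j₂+J+1=6
(j₁±m₁, j₂±m₂, J±M) = (4,1,1,0,4,0)
P² = 96
sum k=1..1:
  [1] −1/24 = -1/24
S = -1/24
C² = P²·S² = 1/6 ; C = -0.408248

−√(1/6) = -0.408248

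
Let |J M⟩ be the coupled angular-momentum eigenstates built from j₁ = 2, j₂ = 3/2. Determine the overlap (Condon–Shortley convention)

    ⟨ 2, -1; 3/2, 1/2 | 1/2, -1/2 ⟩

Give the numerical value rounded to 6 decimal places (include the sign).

+0.547723

j₁+j₂−J=3  J+j₁−j₂=1  J−j₁+j₂=0  j₁+j₂+J+1=5
(j₁±m₁, j₂±m₂, J±M) = (1,3,2,1,0,1)
P² = 6/5
sum k=2..2:
  [2] +1/2 = 1/2
S = 1/2
C² = P²·S² = 3/10 ; C = +0.547723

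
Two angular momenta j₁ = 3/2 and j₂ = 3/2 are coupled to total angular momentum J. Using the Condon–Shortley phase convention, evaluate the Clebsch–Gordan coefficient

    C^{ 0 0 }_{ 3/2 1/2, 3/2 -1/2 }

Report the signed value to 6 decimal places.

-0.500000

j₁+j₂−J=3  J+j₁−j₂=0  J−j₁+j₂=0  j₁+j₂+J+1=4
(j₁±m₁, j₂±m₂, J±M) = (2,1,1,2,0,0)
P² = 1
sum k=1..1:
  [1] −1/2 = -1/2
S = -1/2
C² = P²·S² = 1/4 ; C = -0.500000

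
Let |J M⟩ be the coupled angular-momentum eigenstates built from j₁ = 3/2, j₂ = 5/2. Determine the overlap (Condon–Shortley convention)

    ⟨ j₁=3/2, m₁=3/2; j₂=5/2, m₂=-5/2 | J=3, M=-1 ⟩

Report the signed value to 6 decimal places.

+√(1/8) ≈ +0.353553

triangle: 1!*2!*4!/8! = 48/40320
(j±m)!: 3!*0!*0!*5!*2!*4! = 34560
prefactor² = (2J+1)*Δ*N² = 288
  k=0: +1/(0!*1!*0!*0!*2!*4!) = 1/48
Σ = 1/48  ⇒  CG² = 288*1/48² = 1/8
CG = +√(1/8) = +0.353553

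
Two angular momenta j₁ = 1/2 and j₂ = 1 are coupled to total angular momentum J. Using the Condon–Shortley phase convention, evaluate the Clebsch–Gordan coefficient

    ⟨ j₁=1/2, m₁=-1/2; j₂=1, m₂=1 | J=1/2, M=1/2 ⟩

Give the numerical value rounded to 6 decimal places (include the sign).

triangle: 1!×0!×1!/3! = 1/6
(j±m)!: 0!×1!×2!×0!×1!×0! = 2
prefactor² = (2J+1)×Δ×N² = 2/3
  k=1: −1/(1!×0!×0!×1!×0!×0!) = -1
Σ = -1  ⇒  CG² = 2/3×(-1)² = 2/3
CG = −√(2/3) = -0.816497

-0.816497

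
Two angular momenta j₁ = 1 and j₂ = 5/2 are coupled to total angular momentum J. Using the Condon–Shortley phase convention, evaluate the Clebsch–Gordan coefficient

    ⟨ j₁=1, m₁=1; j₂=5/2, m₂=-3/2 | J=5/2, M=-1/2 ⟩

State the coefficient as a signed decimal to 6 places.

triangle: 1!*1!*4!/7! = 24/5040
(j±m)!: 2!*0!*1!*4!*2!*3! = 576
prefactor² = (2J+1)*Δ*N² = 576/35
  k=0: +1/(0!*1!*0!*1!*1!*3!) = 1/6
Σ = 1/6  ⇒  CG² = 576/35*1/6² = 16/35
CG = +√(16/35) = +0.676123

+0.676123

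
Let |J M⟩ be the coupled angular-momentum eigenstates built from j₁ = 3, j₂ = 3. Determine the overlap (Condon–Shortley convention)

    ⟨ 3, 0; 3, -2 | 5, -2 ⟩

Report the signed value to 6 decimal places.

j₁+j₂−J=1  J+j₁−j₂=5  J−j₁+j₂=5  j₁+j₂+J+1=12
(j₁±m₁, j₂±m₂, J±M) = (3,3,1,5,3,7)
P² = 43200
sum k=0..1:
  [0] +1/288 = 1/288
  [1] −1/1440 = -1/1440
S = 1/360
C² = P²·S² = 1/3 ; C = +0.577350

+0.577350  (= +√(1/3))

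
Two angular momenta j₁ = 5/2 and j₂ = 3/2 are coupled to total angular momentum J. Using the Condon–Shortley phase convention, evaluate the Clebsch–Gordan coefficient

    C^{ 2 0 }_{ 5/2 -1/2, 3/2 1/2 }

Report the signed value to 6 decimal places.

−√(1/14) ≈ -0.267261

√[5·2!3!1!/7! · 2!3!2!1!2!2!] = √(8/7)
  +(−1)^1/∏(1,1,2,1,1,0)! = -1/2  (running -1/2)
  +(−1)^2/∏(2,0,1,0,2,1)! = 1/4  (running -1/4)
⟨..|..⟩ = √(8/7)·(-1/4) = -0.267261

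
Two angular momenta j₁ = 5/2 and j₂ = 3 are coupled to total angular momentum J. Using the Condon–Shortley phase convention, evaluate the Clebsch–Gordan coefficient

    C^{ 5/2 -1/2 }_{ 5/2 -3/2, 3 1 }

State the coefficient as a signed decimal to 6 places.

j₁+j₂−J=3  J+j₁−j₂=2  J−j₁+j₂=3  j₁+j₂+J+1=9
(j₁±m₁, j₂±m₂, J±M) = (1,4,4,2,2,3)
P² = 576/35
sum k=2..3:
  [2] +1/8 = 1/8
  [3] −1/12 = -1/12
S = 1/24
C² = P²·S² = 1/35 ; C = +0.169031

+0.169031  (= +√(1/35))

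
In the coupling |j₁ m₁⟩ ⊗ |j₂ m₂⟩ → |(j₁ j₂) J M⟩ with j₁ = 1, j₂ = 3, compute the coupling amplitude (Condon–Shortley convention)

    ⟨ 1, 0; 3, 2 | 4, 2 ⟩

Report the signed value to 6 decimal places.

+0.654654

triangle: 0!*2!*6!/9! = 1440/362880
(j±m)!: 1!*1!*5!*1!*6!*2! = 172800
prefactor² = (2J+1)*Δ*N² = 43200/7
  k=0: +1/(0!*0!*1!*5!*1!*1!) = 1/120
Σ = 1/120  ⇒  CG² = 43200/7*1/120² = 3/7
CG = +√(3/7) = +0.654654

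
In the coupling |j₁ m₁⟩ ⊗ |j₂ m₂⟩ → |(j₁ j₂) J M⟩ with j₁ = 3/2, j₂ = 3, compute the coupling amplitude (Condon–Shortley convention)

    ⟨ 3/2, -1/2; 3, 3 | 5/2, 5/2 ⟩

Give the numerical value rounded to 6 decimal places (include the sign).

+√(15/28) = +0.731925

j₁+j₂−J=2  J+j₁−j₂=1  J−j₁+j₂=4  j₁+j₂+J+1=8
(j₁±m₁, j₂±m₂, J±M) = (1,2,6,0,5,0)
P² = 8640/7
sum k=2..2:
  [2] +1/48 = 1/48
S = 1/48
C² = P²·S² = 15/28 ; C = +0.731925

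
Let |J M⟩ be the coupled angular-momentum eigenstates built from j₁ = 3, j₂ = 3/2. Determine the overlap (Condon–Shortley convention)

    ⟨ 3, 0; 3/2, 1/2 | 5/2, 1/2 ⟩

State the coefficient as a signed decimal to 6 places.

triangle: 2!·4!·1!/8! = 48/40320
(j±m)!: 3!·3!·2!·1!·3!·2! = 864
prefactor² = (2J+1)·Δ·N² = 216/35
  k=1: −1/(1!·1!·2!·1!·2!·0!) = -1/4
  k=2: +1/(2!·0!·1!·0!·3!·1!) = 1/12
Σ = -1/6  ⇒  CG² = 216/35·(-1/6)² = 6/35
CG = −√(6/35) = -0.414039

−√(6/35) = -0.414039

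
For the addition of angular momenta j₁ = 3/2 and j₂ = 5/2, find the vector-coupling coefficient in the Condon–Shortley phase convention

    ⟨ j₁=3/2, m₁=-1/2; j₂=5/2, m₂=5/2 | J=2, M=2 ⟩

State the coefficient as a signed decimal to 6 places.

+0.690066  (= +√(10/21))

j₁+j₂−J=2  J+j₁−j₂=1  J−j₁+j₂=3  j₁+j₂+J+1=7
(j₁±m₁, j₂±m₂, J±M) = (1,2,5,0,4,0)
P² = 480/7
sum k=2..2:
  [2] +1/12 = 1/12
S = 1/12
C² = P²·S² = 10/21 ; C = +0.690066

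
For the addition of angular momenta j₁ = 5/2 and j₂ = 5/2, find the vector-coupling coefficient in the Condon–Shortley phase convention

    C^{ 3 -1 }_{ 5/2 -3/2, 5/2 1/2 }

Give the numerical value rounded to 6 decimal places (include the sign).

+0.182574

√[7·2!3!3!/9! · 1!4!3!2!2!4!] = √(96/5)
  +(−1)^1/∏(1,1,3,2,0,1)! = -1/12  (running -1/12)
  +(−1)^2/∏(2,0,2,1,1,2)! = 1/8  (running 1/24)
⟨..|..⟩ = √(96/5)·(1/24) = +0.182574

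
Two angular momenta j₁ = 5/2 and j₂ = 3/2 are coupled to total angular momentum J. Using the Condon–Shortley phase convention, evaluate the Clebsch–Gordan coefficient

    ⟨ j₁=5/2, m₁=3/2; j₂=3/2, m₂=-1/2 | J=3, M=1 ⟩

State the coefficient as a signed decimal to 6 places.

triangle: 1!×4!×2!/8! = 48/40320
(j±m)!: 4!×1!×1!×2!×4!×2! = 2304
prefactor² = (2J+1)×Δ×N² = 96/5
  k=0: +1/(0!×1!×1!×1!×3!×1!) = 1/6
  k=1: −1/(1!×0!×0!×0!×4!×2!) = -1/48
Σ = 7/48  ⇒  CG² = 96/5×7/48² = 49/120
CG = +√(49/120) = +0.639010

+0.639010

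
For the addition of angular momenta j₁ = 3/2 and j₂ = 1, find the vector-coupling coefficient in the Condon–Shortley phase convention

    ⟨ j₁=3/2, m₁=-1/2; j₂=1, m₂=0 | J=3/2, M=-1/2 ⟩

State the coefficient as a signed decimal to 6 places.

j₁+j₂−J=1  J+j₁−j₂=2  J−j₁+j₂=1  j₁+j₂+J+1=5
(j₁±m₁, j₂±m₂, J±M) = (1,2,1,1,1,2)
P² = 4/15
sum k=0..1:
  [0] +1/2 = 1/2
  [1] −1/1 = -1
S = -1/2
C² = P²·S² = 1/15 ; C = -0.258199

-0.258199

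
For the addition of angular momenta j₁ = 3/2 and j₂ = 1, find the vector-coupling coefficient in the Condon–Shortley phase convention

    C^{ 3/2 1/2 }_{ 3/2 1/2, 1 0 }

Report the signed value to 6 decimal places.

+√(1/15) = +0.258199

√[4·1!2!1!/5! · 2!1!1!1!2!1!] = √(4/15)
  +(−1)^0/∏(0,1,1,1,1,0)! = 1  (running 1)
  +(−1)^1/∏(1,0,0,0,2,1)! = -1/2  (running 1/2)
⟨..|..⟩ = √(4/15)·(1/2) = +0.258199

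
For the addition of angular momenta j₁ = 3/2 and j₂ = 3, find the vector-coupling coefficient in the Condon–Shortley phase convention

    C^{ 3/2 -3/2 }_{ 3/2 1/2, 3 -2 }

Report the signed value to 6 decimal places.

−√(2/7) ≈ -0.534522

triangle: 3!×0!×3!/7! = 36/5040
(j±m)!: 2!×1!×1!×5!×0!×3! = 1440
prefactor² = (2J+1)×Δ×N² = 288/7
  k=1: −1/(1!×2!×0!×0!×0!×3!) = -1/12
Σ = -1/12  ⇒  CG² = 288/7×(-1/12)² = 2/7
CG = −√(2/7) = -0.534522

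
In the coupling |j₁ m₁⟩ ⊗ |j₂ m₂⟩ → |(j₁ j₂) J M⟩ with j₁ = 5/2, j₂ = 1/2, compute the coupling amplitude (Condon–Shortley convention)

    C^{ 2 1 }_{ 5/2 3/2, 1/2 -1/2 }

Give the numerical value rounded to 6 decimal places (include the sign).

+0.816497

j₁+j₂−J=1  J+j₁−j₂=4  J−j₁+j₂=0  j₁+j₂+J+1=6
(j₁±m₁, j₂±m₂, J±M) = (4,1,0,1,3,1)
P² = 24
sum k=0..0:
  [0] +1/6 = 1/6
S = 1/6
C² = P²·S² = 2/3 ; C = +0.816497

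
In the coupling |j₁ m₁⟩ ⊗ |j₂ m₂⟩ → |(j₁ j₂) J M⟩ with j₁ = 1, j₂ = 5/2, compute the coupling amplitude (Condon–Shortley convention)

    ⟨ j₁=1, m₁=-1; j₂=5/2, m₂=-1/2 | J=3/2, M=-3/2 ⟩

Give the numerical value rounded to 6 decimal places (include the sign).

+0.258199  (= +√(1/15))

√[4·2!0!3!/6! · 0!2!2!3!0!3!] = √(48/5)
  +(−1)^2/∏(2,0,0,0,0,3)! = 1/12  (running 1/12)
⟨..|..⟩ = √(48/5)·(1/12) = +0.258199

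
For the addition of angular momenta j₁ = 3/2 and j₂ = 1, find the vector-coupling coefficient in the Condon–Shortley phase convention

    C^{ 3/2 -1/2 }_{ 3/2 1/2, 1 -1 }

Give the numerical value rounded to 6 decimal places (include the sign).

√[4·1!2!1!/5! · 2!1!0!2!1!2!] = √(8/15)
  +(−1)^0/∏(0,1,1,0,1,1)! = 1  (running 1)
⟨..|..⟩ = √(8/15)·(1) = +0.730297

+√(8/15) = +0.730297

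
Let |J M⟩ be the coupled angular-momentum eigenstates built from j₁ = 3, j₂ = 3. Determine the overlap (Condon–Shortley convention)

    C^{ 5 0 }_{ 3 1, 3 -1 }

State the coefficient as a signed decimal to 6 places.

+√(25/84) ≈ +0.545545

√[11·1!5!5!/12! · 4!2!2!4!5!5!] = √(76800/7)
  +(−1)^0/∏(0,1,2,2,3,3)! = 1/144  (running 1/144)
  +(−1)^1/∏(1,0,1,1,4,4)! = -1/576  (running 1/192)
⟨..|..⟩ = √(76800/7)·(1/192) = +0.545545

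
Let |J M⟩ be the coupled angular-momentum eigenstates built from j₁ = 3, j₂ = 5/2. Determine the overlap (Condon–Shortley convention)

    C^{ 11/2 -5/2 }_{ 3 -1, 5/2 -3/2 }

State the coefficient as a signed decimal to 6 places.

+0.674200

√[12·0!6!5!/12! · 2!4!1!4!3!8!] = √(6635520/11)
  +(−1)^0/∏(0,0,4,1,2,4)! = 1/1152  (running 1/1152)
⟨..|..⟩ = √(6635520/11)·(1/1152) = +0.674200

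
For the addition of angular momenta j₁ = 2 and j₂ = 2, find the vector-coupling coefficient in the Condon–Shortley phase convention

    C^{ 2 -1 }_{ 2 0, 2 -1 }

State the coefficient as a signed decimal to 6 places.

triangle: 2!*2!*2!/7! = 8/5040
(j±m)!: 2!*2!*1!*3!*1!*3! = 144
prefactor² = (2J+1)*Δ*N² = 8/7
  k=0: +1/(0!*2!*2!*1!*0!*1!) = 1/4
  k=1: −1/(1!*1!*1!*0!*1!*2!) = -1/2
Σ = -1/4  ⇒  CG² = 8/7*(-1/4)² = 1/14
CG = −√(1/14) = -0.267261

-0.267261  (= −√(1/14))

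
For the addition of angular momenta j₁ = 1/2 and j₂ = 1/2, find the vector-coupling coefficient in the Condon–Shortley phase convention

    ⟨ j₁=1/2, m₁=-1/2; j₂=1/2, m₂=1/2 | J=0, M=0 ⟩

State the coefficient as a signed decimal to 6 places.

j₁+j₂−J=1  J+j₁−j₂=0  J−j₁+j₂=0  j₁+j₂+J+1=2
(j₁±m₁, j₂±m₂, J±M) = (0,1,1,0,0,0)
P² = 1/2
sum k=1..1:
  [1] −1/1 = -1
S = -1
C² = P²·S² = 1/2 ; C = -0.707107

-0.707107  (= −√(1/2))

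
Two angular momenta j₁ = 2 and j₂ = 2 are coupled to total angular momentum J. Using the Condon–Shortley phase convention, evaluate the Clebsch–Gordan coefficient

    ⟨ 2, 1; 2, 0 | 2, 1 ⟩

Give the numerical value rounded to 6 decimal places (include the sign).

-0.267261

triangle: 2!×2!×2!/7! = 8/5040
(j±m)!: 3!×1!×2!×2!×3!×1! = 144
prefactor² = (2J+1)×Δ×N² = 8/7
  k=0: +1/(0!×2!×1!×2!×1!×0!) = 1/4
  k=1: −1/(1!×1!×0!×1!×2!×1!) = -1/2
Σ = -1/4  ⇒  CG² = 8/7×(-1/4)² = 1/14
CG = −√(1/14) = -0.267261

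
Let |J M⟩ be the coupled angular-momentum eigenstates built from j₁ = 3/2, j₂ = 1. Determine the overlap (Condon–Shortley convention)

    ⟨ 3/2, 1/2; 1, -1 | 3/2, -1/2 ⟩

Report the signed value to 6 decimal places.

√[4·1!2!1!/5! · 2!1!0!2!1!2!] = √(8/15)
  +(−1)^0/∏(0,1,1,0,1,1)! = 1  (running 1)
⟨..|..⟩ = √(8/15)·(1) = +0.730297

+0.730297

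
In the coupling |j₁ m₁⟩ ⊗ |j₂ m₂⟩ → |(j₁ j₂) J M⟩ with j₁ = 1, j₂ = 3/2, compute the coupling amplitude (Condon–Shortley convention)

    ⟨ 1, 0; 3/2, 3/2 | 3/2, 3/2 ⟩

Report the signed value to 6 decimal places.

√[4·1!1!2!/5! · 1!1!3!0!3!0!] = √(12/5)
  +(−1)^1/∏(1,0,0,2,1,0)! = -1/2  (running -1/2)
⟨..|..⟩ = √(12/5)·(-1/2) = -0.774597

-0.774597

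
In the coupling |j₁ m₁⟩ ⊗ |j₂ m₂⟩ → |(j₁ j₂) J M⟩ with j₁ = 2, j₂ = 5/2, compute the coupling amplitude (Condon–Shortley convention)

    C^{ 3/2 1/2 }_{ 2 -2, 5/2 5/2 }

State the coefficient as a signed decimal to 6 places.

−√(8/21) = -0.617213

triangle: 3!×1!×2!/7! = 12/5040
(j±m)!: 0!×4!×5!×0!×2!×1! = 5760
prefactor² = (2J+1)×Δ×N² = 384/7
  k=3: −1/(3!×0!×1!×2!×0!×0!) = -1/12
Σ = -1/12  ⇒  CG² = 384/7×(-1/12)² = 8/21
CG = −√(8/21) = -0.617213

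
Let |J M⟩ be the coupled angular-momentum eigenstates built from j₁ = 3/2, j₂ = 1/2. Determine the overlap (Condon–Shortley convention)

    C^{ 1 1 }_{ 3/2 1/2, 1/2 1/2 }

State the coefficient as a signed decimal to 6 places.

j₁+j₂−J=1  J+j₁−j₂=2  J−j₁+j₂=0  j₁+j₂+J+1=4
(j₁±m₁, j₂±m₂, J±M) = (2,1,1,0,2,0)
P² = 1
sum k=1..1:
  [1] −1/2 = -1/2
S = -1/2
C² = P²·S² = 1/4 ; C = -0.500000

-0.500000  (= −√(1/4))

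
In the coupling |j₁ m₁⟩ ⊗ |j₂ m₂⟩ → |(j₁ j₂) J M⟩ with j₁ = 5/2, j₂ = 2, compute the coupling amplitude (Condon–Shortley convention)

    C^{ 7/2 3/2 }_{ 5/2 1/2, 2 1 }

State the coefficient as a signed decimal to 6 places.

j₁+j₂−J=1  J+j₁−j₂=4  J−j₁+j₂=3  j₁+j₂+J+1=9
(j₁±m₁, j₂±m₂, J±M) = (3,2,3,1,5,2)
P² = 384/7
sum k=0..1:
  [0] +1/24 = 1/24
  [1] −1/12 = -1/12
S = -1/24
C² = P²·S² = 2/21 ; C = -0.308607

-0.308607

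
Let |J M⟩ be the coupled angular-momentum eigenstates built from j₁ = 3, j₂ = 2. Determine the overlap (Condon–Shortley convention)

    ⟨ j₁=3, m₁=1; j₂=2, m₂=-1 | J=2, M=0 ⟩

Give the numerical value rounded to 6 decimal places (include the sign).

j₁+j₂−J=3  J+j₁−j₂=3  J−j₁+j₂=1  j₁+j₂+J+1=8
(j₁±m₁, j₂±m₂, J±M) = (4,2,1,3,2,2)
P² = 36/7
sum k=0..1:
  [0] +1/12 = 1/12
  [1] −1/4 = -1/4
S = -1/6
C² = P²·S² = 1/7 ; C = -0.377964

-0.377964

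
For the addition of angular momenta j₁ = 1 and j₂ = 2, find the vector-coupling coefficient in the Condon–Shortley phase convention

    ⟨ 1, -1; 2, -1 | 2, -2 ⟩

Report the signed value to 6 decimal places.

j₁+j₂−J=1  J+j₁−j₂=1  J−j₁+j₂=3  j₁+j₂+J+1=6
(j₁±m₁, j₂±m₂, J±M) = (0,2,1,3,0,4)
P² = 12
sum k=1..1:
  [1] −1/6 = -1/6
S = -1/6
C² = P²·S² = 1/3 ; C = -0.577350

−√(1/3) ≈ -0.577350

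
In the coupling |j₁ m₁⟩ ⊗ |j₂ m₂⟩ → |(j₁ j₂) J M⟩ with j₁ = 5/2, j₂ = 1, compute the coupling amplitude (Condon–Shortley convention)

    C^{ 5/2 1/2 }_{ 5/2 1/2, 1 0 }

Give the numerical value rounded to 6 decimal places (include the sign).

j₁+j₂−J=1  J+j₁−j₂=4  J−j₁+j₂=1  j₁+j₂+J+1=7
(j₁±m₁, j₂±m₂, J±M) = (3,2,1,1,3,2)
P² = 144/35
sum k=0..1:
  [0] +1/4 = 1/4
  [1] −1/6 = -1/6
S = 1/12
C² = P²·S² = 1/35 ; C = +0.169031

+0.169031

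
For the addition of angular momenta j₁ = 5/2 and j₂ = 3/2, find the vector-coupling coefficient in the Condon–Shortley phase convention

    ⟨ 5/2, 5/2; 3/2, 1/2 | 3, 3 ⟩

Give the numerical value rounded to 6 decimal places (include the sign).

+√(5/8) = +0.790569

triangle: 1!×4!×2!/8! = 48/40320
(j±m)!: 5!×0!×2!×1!×6!×0! = 172800
prefactor² = (2J+1)×Δ×N² = 1440
  k=0: +1/(0!×1!×0!×2!×4!×0!) = 1/48
Σ = 1/48  ⇒  CG² = 1440×1/48² = 5/8
CG = +√(5/8) = +0.790569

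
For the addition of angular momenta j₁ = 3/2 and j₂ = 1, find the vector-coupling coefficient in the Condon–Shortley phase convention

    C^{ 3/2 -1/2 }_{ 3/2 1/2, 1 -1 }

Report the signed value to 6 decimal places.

triangle: 1!×2!×1!/5! = 2/120
(j±m)!: 2!×1!×0!×2!×1!×2! = 8
prefactor² = (2J+1)×Δ×N² = 8/15
  k=0: +1/(0!×1!×1!×0!×1!×1!) = 1
Σ = 1  ⇒  CG² = 8/15×1² = 8/15
CG = +√(8/15) = +0.730297

+√(8/15) = +0.730297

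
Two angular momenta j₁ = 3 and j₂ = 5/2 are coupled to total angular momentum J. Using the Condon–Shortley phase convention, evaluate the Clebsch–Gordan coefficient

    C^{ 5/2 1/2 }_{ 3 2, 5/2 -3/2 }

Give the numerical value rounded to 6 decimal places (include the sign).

+0.267261

triangle: 3!·3!·2!/9! = 72/362880
(j±m)!: 5!·1!·1!·4!·3!·2! = 34560
prefactor² = (2J+1)·Δ·N² = 288/7
  k=0: +1/(0!·3!·1!·1!·2!·1!) = 1/12
  k=1: −1/(1!·2!·0!·0!·3!·2!) = -1/24
Σ = 1/24  ⇒  CG² = 288/7·1/24² = 1/14
CG = +√(1/14) = +0.267261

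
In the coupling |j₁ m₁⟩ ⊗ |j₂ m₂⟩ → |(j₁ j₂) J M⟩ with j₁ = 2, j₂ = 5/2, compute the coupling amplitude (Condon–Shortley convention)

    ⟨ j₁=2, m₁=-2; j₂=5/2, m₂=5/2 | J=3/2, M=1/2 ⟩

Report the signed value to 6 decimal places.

√[4·3!1!2!/7! · 0!4!5!0!2!1!] = √(384/7)
  +(−1)^3/∏(3,0,1,2,0,0)! = -1/12  (running -1/12)
⟨..|..⟩ = √(384/7)·(-1/12) = -0.617213

−√(8/21) = -0.617213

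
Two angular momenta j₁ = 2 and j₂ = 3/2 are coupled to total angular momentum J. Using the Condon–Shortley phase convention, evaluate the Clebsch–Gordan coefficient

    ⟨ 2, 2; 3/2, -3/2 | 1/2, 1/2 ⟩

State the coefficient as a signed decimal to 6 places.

+0.632456

√[2·3!1!0!/5! · 4!0!0!3!1!0!] = √(72/5)
  +(−1)^0/∏(0,3,0,0,1,0)! = 1/6  (running 1/6)
⟨..|..⟩ = √(72/5)·(1/6) = +0.632456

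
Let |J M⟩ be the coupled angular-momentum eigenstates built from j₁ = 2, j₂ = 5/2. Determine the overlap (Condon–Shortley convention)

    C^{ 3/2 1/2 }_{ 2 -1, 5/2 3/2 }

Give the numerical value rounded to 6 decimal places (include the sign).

+√(2/105) ≈ +0.138013

triangle: 3!*1!*2!/7! = 12/5040
(j±m)!: 1!*3!*4!*1!*2!*1! = 288
prefactor² = (2J+1)*Δ*N² = 96/35
  k=2: +1/(2!*1!*1!*2!*0!*0!) = 1/4
  k=3: −1/(3!*0!*0!*1!*1!*1!) = -1/6
Σ = 1/12  ⇒  CG² = 96/35*1/12² = 2/105
CG = +√(2/105) = +0.138013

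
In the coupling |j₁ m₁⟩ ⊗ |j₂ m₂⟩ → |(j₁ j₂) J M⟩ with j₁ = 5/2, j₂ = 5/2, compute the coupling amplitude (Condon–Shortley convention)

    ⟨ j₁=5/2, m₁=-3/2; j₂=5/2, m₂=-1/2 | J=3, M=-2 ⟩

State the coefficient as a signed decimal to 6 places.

√[7·2!3!3!/9! · 1!4!2!3!1!5!] = √(48)
  +(−1)^1/∏(1,1,3,1,0,2)! = -1/12  (running -1/12)
  +(−1)^2/∏(2,0,2,0,1,3)! = 1/24  (running -1/24)
⟨..|..⟩ = √(48)·(-1/24) = -0.288675

-0.288675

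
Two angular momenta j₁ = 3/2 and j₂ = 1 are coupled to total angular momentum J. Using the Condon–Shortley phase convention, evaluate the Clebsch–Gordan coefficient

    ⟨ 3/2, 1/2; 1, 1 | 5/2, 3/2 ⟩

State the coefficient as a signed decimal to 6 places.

+0.774597  (= +√(3/5))

√[6·0!3!2!/6! · 2!1!2!0!4!1!] = √(48/5)
  +(−1)^0/∏(0,0,1,2,2,0)! = 1/4  (running 1/4)
⟨..|..⟩ = √(48/5)·(1/4) = +0.774597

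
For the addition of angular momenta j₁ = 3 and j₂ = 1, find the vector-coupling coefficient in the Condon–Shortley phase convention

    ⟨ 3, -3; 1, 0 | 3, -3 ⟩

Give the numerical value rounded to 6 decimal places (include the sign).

triangle: 1!*5!*1!/8! = 120/40320
(j±m)!: 0!*6!*1!*1!*0!*6! = 518400
prefactor² = (2J+1)*Δ*N² = 10800
  k=1: −1/(1!*0!*5!*0!*0!*1!) = -1/120
Σ = -1/120  ⇒  CG² = 10800*(-1/120)² = 3/4
CG = −√(3/4) = -0.866025

−√(3/4) ≈ -0.866025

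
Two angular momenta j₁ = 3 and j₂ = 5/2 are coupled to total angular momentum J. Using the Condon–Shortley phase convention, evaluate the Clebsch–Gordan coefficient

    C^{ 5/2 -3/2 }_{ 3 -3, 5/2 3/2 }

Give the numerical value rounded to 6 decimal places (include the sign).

-0.617213

triangle: 3!×3!×2!/9! = 72/362880
(j±m)!: 0!×6!×4!×1!×1!×4! = 414720
prefactor² = (2J+1)×Δ×N² = 3456/7
  k=3: −1/(3!×0!×3!×1!×0!×1!) = -1/36
Σ = -1/36  ⇒  CG² = 3456/7×(-1/36)² = 8/21
CG = −√(8/21) = -0.617213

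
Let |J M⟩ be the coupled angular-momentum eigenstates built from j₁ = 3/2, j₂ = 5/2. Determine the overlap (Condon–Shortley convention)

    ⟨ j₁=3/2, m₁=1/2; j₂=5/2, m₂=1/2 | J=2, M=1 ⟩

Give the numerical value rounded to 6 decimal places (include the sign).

triangle: 2!·1!·3!/7! = 12/5040
(j±m)!: 2!·1!·3!·2!·3!·1! = 144
prefactor² = (2J+1)·Δ·N² = 12/7
  k=0: +1/(0!·2!·1!·3!·0!·0!) = 1/12
  k=1: −1/(1!·1!·0!·2!·1!·1!) = -1/2
Σ = -5/12  ⇒  CG² = 12/7·(-5/12)² = 25/84
CG = −√(25/84) = -0.545545

−√(25/84) ≈ -0.545545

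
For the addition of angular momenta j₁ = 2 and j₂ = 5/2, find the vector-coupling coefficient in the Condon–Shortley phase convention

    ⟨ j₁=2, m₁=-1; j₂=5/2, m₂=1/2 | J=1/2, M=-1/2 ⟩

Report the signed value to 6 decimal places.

j₁+j₂−J=4  J+j₁−j₂=0  J−j₁+j₂=1  j₁+j₂+J+1=6
(j₁±m₁, j₂±m₂, J±M) = (1,3,3,2,0,1)
P² = 24/5
sum k=3..3:
  [3] −1/6 = -1/6
S = -1/6
C² = P²·S² = 2/15 ; C = -0.365148

-0.365148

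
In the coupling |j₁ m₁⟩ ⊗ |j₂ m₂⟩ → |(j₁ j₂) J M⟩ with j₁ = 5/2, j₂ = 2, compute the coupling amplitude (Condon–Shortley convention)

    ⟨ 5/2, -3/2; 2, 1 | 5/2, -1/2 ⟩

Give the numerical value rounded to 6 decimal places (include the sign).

+√(6/35) = +0.414039

triangle: 2!·3!·2!/8! = 24/40320
(j±m)!: 1!·4!·3!·1!·2!·3! = 1728
prefactor² = (2J+1)·Δ·N² = 216/35
  k=1: −1/(1!·1!·3!·2!·0!·0!) = -1/12
  k=2: +1/(2!·0!·2!·1!·1!·1!) = 1/4
Σ = 1/6  ⇒  CG² = 216/35·1/6² = 6/35
CG = +√(6/35) = +0.414039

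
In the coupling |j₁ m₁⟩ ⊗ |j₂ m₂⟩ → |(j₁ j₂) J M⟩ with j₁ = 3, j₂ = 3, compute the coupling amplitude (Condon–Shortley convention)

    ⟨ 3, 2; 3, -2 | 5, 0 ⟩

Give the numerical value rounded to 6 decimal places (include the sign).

+√(4/21) ≈ +0.436436

triangle: 1!×5!×5!/12! = 14400/479001600
(j±m)!: 5!×1!×1!×5!×5!×5! = 207360000
prefactor² = (2J+1)×Δ×N² = 480000/7
  k=0: +1/(0!×1!×1!×1!×4!×4!) = 1/576
  k=1: −1/(1!×0!×0!×0!×5!×5!) = -1/14400
Σ = 1/600  ⇒  CG² = 480000/7×1/600² = 4/21
CG = +√(4/21) = +0.436436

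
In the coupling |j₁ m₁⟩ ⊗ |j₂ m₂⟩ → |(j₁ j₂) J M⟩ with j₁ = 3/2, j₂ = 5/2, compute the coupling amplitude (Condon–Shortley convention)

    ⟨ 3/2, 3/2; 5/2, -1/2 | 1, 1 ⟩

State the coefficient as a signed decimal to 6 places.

triangle: 3!*0!*2!/6! = 12/720
(j±m)!: 3!*0!*2!*3!*2!*0! = 144
prefactor² = (2J+1)*Δ*N² = 36/5
  k=0: +1/(0!*3!*0!*2!*0!*0!) = 1/12
Σ = 1/12  ⇒  CG² = 36/5*1/12² = 1/20
CG = +√(1/20) = +0.223607

+√(1/20) ≈ +0.223607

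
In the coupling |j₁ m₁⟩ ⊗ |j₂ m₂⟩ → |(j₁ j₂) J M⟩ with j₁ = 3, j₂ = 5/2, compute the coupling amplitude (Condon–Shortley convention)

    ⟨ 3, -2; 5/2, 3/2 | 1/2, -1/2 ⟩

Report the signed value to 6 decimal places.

+0.487950

triangle: 5!·1!·0!/7! = 120/5040
(j±m)!: 1!·5!·4!·1!·0!·1! = 2880
prefactor² = (2J+1)·Δ·N² = 960/7
  k=4: +1/(4!·1!·1!·0!·0!·0!) = 1/24
Σ = 1/24  ⇒  CG² = 960/7·1/24² = 5/21
CG = +√(5/21) = +0.487950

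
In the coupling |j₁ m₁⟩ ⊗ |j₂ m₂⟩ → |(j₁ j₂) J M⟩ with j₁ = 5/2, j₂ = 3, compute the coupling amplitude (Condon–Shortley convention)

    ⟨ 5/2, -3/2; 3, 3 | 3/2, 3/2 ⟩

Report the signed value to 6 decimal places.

+√(3/14) = +0.462910

√[4·4!1!2!/8! · 1!4!6!0!3!0!] = √(3456/7)
  +(−1)^4/∏(4,0,0,2,1,0)! = 1/48  (running 1/48)
⟨..|..⟩ = √(3456/7)·(1/48) = +0.462910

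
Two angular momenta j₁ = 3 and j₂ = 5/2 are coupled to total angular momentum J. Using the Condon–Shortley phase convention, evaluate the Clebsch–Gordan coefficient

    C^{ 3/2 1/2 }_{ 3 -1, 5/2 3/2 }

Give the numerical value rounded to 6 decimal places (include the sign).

−√(7/30) = -0.483046

triangle: 4!×2!×1!/8! = 48/40320
(j±m)!: 2!×4!×4!×1!×2!×1! = 2304
prefactor² = (2J+1)×Δ×N² = 384/35
  k=3: −1/(3!×1!×1!×1!×1!×0!) = -1/6
  k=4: +1/(4!×0!×0!×0!×2!×1!) = 1/48
Σ = -7/48  ⇒  CG² = 384/35×(-7/48)² = 7/30
CG = −√(7/30) = -0.483046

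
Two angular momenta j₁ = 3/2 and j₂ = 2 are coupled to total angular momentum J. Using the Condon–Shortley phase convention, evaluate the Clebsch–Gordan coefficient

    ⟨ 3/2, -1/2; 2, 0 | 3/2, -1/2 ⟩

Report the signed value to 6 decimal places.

−√(1/5) = -0.447214

j₁+j₂−J=2  J+j₁−j₂=1  J−j₁+j₂=2  j₁+j₂+J+1=6
(j₁±m₁, j₂±m₂, J±M) = (1,2,2,2,1,2)
P² = 16/45
sum k=1..2:
  [1] −1/1 = -1
  [2] +1/4 = 1/4
S = -3/4
C² = P²·S² = 1/5 ; C = -0.447214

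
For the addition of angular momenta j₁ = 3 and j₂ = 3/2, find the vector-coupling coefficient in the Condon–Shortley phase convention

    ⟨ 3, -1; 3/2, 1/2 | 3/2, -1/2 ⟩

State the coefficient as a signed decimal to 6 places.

√[4·3!3!0!/7! · 2!4!2!1!1!2!] = √(192/35)
  +(−1)^2/∏(2,1,2,0,1,0)! = 1/4  (running 1/4)
⟨..|..⟩ = √(192/35)·(1/4) = +0.585540

+0.585540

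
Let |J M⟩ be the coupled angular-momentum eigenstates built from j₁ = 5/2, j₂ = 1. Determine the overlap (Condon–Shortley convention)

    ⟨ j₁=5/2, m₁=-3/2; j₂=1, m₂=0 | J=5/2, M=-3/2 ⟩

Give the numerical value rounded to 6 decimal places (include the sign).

√[6·1!4!1!/7! · 1!4!1!1!1!4!] = √(576/35)
  +(−1)^0/∏(0,1,4,1,0,0)! = 1/24  (running 1/24)
  +(−1)^1/∏(1,0,3,0,1,1)! = -1/6  (running -1/8)
⟨..|..⟩ = √(576/35)·(-1/8) = -0.507093

−√(9/35) ≈ -0.507093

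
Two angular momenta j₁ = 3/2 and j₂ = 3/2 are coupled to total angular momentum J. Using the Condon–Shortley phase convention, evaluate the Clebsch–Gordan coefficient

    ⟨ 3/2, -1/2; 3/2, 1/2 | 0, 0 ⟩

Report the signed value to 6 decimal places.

√[1·3!0!0!/4! · 1!2!2!1!0!0!] = √(1)
  +(−1)^2/∏(2,1,0,0,0,0)! = 1/2  (running 1/2)
⟨..|..⟩ = √(1)·(1/2) = +0.500000

+√(1/4) = +0.500000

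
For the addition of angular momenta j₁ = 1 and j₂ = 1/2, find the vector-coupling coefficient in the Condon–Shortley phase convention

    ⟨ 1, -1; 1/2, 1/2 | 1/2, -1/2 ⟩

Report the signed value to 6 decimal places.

triangle: 1!×1!×0!/3! = 1/6
(j±m)!: 0!×2!×1!×0!×0!×1! = 2
prefactor² = (2J+1)×Δ×N² = 2/3
  k=1: −1/(1!×0!×1!×0!×0!×0!) = -1
Σ = -1  ⇒  CG² = 2/3×(-1)² = 2/3
CG = −√(2/3) = -0.816497

−√(2/3) = -0.816497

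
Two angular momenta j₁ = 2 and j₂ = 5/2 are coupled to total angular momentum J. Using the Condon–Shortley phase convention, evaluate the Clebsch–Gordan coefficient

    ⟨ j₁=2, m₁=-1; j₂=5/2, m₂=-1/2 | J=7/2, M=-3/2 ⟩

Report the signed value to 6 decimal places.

triangle: 1!*3!*4!/9! = 144/362880
(j±m)!: 1!*3!*2!*3!*2!*5! = 17280
prefactor² = (2J+1)*Δ*N² = 384/7
  k=0: +1/(0!*1!*3!*2!*0!*2!) = 1/24
  k=1: −1/(1!*0!*2!*1!*1!*3!) = -1/12
Σ = -1/24  ⇒  CG² = 384/7*(-1/24)² = 2/21
CG = −√(2/21) = -0.308607

−√(2/21) = -0.308607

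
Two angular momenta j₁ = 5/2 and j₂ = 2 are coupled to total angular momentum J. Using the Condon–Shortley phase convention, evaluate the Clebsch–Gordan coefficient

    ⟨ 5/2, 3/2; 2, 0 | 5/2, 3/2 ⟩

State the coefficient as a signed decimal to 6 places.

√[6·2!3!2!/8! · 4!1!2!2!4!1!] = √(288/35)
  +(−1)^0/∏(0,2,1,2,2,0)! = 1/8  (running 1/8)
  +(−1)^1/∏(1,1,0,1,3,1)! = -1/6  (running -1/24)
⟨..|..⟩ = √(288/35)·(-1/24) = -0.119523

-0.119523  (= −√(1/70))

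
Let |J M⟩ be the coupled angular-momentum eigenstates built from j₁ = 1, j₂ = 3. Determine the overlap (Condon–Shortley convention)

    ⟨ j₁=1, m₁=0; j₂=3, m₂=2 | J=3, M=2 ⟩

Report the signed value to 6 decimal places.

triangle: 1!·1!·5!/8! = 120/40320
(j±m)!: 1!·1!·5!·1!·5!·1! = 14400
prefactor² = (2J+1)·Δ·N² = 300
  k=0: +1/(0!·1!·1!·5!·0!·0!) = 1/120
  k=1: −1/(1!·0!·0!·4!·1!·1!) = -1/24
Σ = -1/30  ⇒  CG² = 300·(-1/30)² = 1/3
CG = −√(1/3) = -0.577350

-0.577350  (= −√(1/3))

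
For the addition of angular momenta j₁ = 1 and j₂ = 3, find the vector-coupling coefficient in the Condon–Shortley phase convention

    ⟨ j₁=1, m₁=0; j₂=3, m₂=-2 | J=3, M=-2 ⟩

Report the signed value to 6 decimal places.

√[7·1!1!5!/8! · 1!1!1!5!1!5!] = √(300)
  +(−1)^0/∏(0,1,1,1,0,4)! = 1/24  (running 1/24)
  +(−1)^1/∏(1,0,0,0,1,5)! = -1/120  (running 1/30)
⟨..|..⟩ = √(300)·(1/30) = +0.577350

+√(1/3) ≈ +0.577350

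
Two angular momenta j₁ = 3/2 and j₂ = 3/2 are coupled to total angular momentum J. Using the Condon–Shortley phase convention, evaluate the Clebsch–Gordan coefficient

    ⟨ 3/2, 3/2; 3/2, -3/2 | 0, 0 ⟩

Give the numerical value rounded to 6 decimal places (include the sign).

+0.500000

triangle: 3!*0!*0!/4! = 6/24
(j±m)!: 3!*0!*0!*3!*0!*0! = 36
prefactor² = (2J+1)*Δ*N² = 9
  k=0: +1/(0!*3!*0!*0!*0!*0!) = 1/6
Σ = 1/6  ⇒  CG² = 9*1/6² = 1/4
CG = +√(1/4) = +0.500000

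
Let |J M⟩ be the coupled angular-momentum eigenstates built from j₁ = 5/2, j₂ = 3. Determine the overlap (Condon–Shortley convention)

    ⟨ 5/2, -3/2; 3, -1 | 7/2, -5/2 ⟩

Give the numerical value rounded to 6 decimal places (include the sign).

−√(10/63) ≈ -0.398410

triangle: 2!×3!×4!/10! = 288/3628800
(j±m)!: 1!×4!×2!×4!×1!×6! = 829440
prefactor² = (2J+1)×Δ×N² = 18432/35
  k=1: −1/(1!×1!×3!×1!×0!×3!) = -1/36
  k=2: +1/(2!×0!×2!×0!×1!×4!) = 1/96
Σ = -5/288  ⇒  CG² = 18432/35×(-5/288)² = 10/63
CG = −√(10/63) = -0.398410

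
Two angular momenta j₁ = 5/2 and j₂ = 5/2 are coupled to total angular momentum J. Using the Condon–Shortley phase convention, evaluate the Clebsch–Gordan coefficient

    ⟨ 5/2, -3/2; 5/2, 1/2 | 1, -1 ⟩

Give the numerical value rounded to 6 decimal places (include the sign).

j₁+j₂−J=4  J+j₁−j₂=1  J−j₁+j₂=1  j₁+j₂+J+1=7
(j₁±m₁, j₂±m₂, J±M) = (1,4,3,2,0,2)
P² = 288/35
sum k=3..3:
  [3] −1/6 = -1/6
S = -1/6
C² = P²·S² = 8/35 ; C = -0.478091

−√(8/35) = -0.478091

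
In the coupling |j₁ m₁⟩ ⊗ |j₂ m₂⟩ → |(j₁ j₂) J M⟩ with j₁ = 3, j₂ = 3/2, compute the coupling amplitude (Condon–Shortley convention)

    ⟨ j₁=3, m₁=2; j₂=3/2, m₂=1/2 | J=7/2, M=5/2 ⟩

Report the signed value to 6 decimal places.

√[8·1!5!2!/9! · 5!1!2!1!6!1!] = √(6400/7)
  +(−1)^0/∏(0,1,1,2,4,0)! = 1/48  (running 1/48)
  +(−1)^1/∏(1,0,0,1,5,1)! = -1/120  (running 1/80)
⟨..|..⟩ = √(6400/7)·(1/80) = +0.377964

+√(1/7) ≈ +0.377964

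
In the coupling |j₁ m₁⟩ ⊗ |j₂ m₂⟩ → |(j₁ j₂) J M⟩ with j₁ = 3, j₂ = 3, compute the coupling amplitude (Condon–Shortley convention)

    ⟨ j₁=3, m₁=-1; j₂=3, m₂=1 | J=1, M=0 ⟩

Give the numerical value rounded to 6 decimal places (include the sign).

−√(1/28) ≈ -0.188982

j₁+j₂−J=5  J+j₁−j₂=1  J−j₁+j₂=1  j₁+j₂+J+1=8
(j₁±m₁, j₂±m₂, J±M) = (2,4,4,2,1,1)
P² = 144/7
sum k=3..4:
  [3] −1/12 = -1/12
  [4] +1/24 = 1/24
S = -1/24
C² = P²·S² = 1/28 ; C = -0.188982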